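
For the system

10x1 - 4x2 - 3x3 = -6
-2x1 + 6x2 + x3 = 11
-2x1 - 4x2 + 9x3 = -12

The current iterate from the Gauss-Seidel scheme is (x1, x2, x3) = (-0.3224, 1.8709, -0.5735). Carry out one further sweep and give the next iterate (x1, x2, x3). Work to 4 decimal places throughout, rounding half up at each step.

One sweep:
  x1 = (-6 - (-4)·1.8709 - (-3)·-0.5735) / (10) = -0.0237
  x2 = (11 - (-2)·-0.0237 - (1)·-0.5735) / (6) = 1.9210
  x3 = (-12 - (-2)·-0.0237 - (-4)·1.9210) / (9) = -0.4848

(-0.0237, 1.9210, -0.4848)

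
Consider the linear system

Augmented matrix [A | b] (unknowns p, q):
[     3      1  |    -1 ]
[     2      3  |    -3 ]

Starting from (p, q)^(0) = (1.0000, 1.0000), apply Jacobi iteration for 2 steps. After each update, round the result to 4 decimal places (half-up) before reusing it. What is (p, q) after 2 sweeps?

Iteration 1:
  p = (-1 - (1)·1.0000) / (3) = -0.6667
  q = (-3 - (2)·1.0000) / (3) = -1.6667
Iteration 2:
  p = (-1 - (1)·-1.6667) / (3) = 0.2222
  q = (-3 - (2)·-0.6667) / (3) = -0.5555

(0.2222, -0.5555)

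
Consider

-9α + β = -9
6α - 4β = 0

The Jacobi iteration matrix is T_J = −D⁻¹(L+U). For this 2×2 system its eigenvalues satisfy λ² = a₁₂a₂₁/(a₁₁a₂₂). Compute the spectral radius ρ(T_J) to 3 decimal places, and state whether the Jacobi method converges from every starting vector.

a₁₂a₂₁/(a₁₁a₂₂) = (1)·(6) / ((-9)·(-4)) = 0.166667
ρ = √|0.166667| = √0.166667 = 0.408
ρ < 1, so Jacobi converges

0.408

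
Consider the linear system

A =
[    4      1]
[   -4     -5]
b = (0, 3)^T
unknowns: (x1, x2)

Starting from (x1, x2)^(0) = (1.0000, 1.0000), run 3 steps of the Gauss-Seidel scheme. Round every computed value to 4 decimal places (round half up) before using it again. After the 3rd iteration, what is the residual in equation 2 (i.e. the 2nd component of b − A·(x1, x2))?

Iteration 1:
  x1 = (0 - (1)·1.0000) / (4) = -0.2500
  x2 = (3 - (-4)·-0.2500) / (-5) = -0.4000
Iteration 2:
  x1 = (0 - (1)·-0.4000) / (4) = 0.1000
  x2 = (3 - (-4)·0.1000) / (-5) = -0.6800
Iteration 3:
  x1 = (0 - (1)·-0.6800) / (4) = 0.1700
  x2 = (3 - (-4)·0.1700) / (-5) = -0.7360
Residual b − A·x = (0.0560, 0.0000)

0.0000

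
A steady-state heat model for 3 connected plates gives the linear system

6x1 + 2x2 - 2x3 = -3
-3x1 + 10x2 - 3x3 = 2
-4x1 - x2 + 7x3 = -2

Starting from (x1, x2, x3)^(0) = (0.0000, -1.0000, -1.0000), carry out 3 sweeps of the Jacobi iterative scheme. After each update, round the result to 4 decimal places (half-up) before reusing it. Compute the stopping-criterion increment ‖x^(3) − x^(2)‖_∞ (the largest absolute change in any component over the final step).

Iteration 1:
  x1 = (-3 - (2)·-1.0000 - (-2)·-1.0000) / (6) = -0.5000
  x2 = (2 - (-3)·0.0000 - (-3)·-1.0000) / (10) = -0.1000
  x3 = (-2 - (-4)·0.0000 - (-1)·-1.0000) / (7) = -0.4286
Iteration 2:
  x1 = (-3 - (2)·-0.1000 - (-2)·-0.4286) / (6) = -0.6095
  x2 = (2 - (-3)·-0.5000 - (-3)·-0.4286) / (10) = -0.0786
  x3 = (-2 - (-4)·-0.5000 - (-1)·-0.1000) / (7) = -0.5857
Iteration 3:
  x1 = (-3 - (2)·-0.0786 - (-2)·-0.5857) / (6) = -0.6690
  x2 = (2 - (-3)·-0.6095 - (-3)·-0.5857) / (10) = -0.1586
  x3 = (-2 - (-4)·-0.6095 - (-1)·-0.0786) / (7) = -0.6452
Change: (-0.0595, -0.0800, -0.0595) → max |·| = 0.0800

0.0800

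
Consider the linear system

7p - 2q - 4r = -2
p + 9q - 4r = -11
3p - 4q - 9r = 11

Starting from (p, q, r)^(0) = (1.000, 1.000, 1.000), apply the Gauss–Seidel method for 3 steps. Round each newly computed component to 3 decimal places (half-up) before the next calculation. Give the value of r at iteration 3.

-0.962

Iteration 1:
  p = (-2 - (-2)·1.000 - (-4)·1.000) / (7) = 0.571
  q = (-11 - (1)·0.571 - (-4)·1.000) / (9) = -0.841
  r = (11 - (3)·0.571 - (-4)·-0.841) / (-9) = -0.658
Iteration 2:
  p = (-2 - (-2)·-0.841 - (-4)·-0.658) / (7) = -0.902
  q = (-11 - (1)·-0.902 - (-4)·-0.658) / (9) = -1.414
  r = (11 - (3)·-0.902 - (-4)·-1.414) / (-9) = -0.894
Iteration 3:
  p = (-2 - (-2)·-1.414 - (-4)·-0.894) / (7) = -1.201
  q = (-11 - (1)·-1.201 - (-4)·-0.894) / (9) = -1.486
  r = (11 - (3)·-1.201 - (-4)·-1.486) / (-9) = -0.962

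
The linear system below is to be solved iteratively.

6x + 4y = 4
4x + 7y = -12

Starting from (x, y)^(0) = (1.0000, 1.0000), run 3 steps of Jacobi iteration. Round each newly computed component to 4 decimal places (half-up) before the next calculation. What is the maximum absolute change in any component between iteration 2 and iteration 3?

Iteration 1:
  x = (4 - (4)·1.0000) / (6) = 0.0000
  y = (-12 - (4)·1.0000) / (7) = -2.2857
Iteration 2:
  x = (4 - (4)·-2.2857) / (6) = 2.1905
  y = (-12 - (4)·0.0000) / (7) = -1.7143
Iteration 3:
  x = (4 - (4)·-1.7143) / (6) = 1.8095
  y = (-12 - (4)·2.1905) / (7) = -2.9660
Change: (-0.3810, -1.2517) → max |·| = 1.2517

1.2517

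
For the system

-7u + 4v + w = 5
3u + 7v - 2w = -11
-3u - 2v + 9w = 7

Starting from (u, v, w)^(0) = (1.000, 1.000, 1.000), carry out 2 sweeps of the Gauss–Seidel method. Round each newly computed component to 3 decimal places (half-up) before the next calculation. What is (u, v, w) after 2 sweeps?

(-1.379, -0.840, 0.131)

Iteration 1:
  u = (5 - (4)·1.000 - (1)·1.000) / (-7) = 0.000
  v = (-11 - (3)·0.000 - (-2)·1.000) / (7) = -1.286
  w = (7 - (-3)·0.000 - (-2)·-1.286) / (9) = 0.492
Iteration 2:
  u = (5 - (4)·-1.286 - (1)·0.492) / (-7) = -1.379
  v = (-11 - (3)·-1.379 - (-2)·0.492) / (7) = -0.840
  w = (7 - (-3)·-1.379 - (-2)·-0.840) / (9) = 0.131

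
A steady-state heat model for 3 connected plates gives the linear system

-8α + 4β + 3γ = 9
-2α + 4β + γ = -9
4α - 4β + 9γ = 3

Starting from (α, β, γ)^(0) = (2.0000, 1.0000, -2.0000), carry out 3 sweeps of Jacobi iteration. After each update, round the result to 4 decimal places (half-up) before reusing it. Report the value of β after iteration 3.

Iteration 1:
  α = (9 - (4)·1.0000 - (3)·-2.0000) / (-8) = -1.3750
  β = (-9 - (-2)·2.0000 - (1)·-2.0000) / (4) = -0.7500
  γ = (3 - (4)·2.0000 - (-4)·1.0000) / (9) = -0.1111
Iteration 2:
  α = (9 - (4)·-0.7500 - (3)·-0.1111) / (-8) = -1.5417
  β = (-9 - (-2)·-1.3750 - (1)·-0.1111) / (4) = -2.9097
  γ = (3 - (4)·-1.3750 - (-4)·-0.7500) / (9) = 0.6111
Iteration 3:
  α = (9 - (4)·-2.9097 - (3)·0.6111) / (-8) = -2.3507
  β = (-9 - (-2)·-1.5417 - (1)·0.6111) / (4) = -3.1736
  γ = (3 - (4)·-1.5417 - (-4)·-2.9097) / (9) = -0.2747

-3.1736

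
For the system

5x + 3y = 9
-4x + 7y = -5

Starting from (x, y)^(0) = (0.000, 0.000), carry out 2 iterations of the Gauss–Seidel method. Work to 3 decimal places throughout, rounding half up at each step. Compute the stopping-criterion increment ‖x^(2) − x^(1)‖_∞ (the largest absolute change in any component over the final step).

0.188

Iteration 1:
  x = (9 - (3)·0.000) / (5) = 1.800
  y = (-5 - (-4)·1.800) / (7) = 0.314
Iteration 2:
  x = (9 - (3)·0.314) / (5) = 1.612
  y = (-5 - (-4)·1.612) / (7) = 0.207
Change: (-0.188, -0.107) → max |·| = 0.188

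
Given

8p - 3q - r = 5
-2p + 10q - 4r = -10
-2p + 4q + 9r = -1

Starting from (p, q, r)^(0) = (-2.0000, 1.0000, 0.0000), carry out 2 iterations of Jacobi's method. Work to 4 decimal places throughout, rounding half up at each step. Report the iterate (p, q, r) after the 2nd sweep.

Iteration 1:
  p = (5 - (-3)·1.0000 - (-1)·0.0000) / (8) = 1.0000
  q = (-10 - (-2)·-2.0000 - (-4)·0.0000) / (10) = -1.4000
  r = (-1 - (-2)·-2.0000 - (4)·1.0000) / (9) = -1.0000
Iteration 2:
  p = (5 - (-3)·-1.4000 - (-1)·-1.0000) / (8) = -0.0250
  q = (-10 - (-2)·1.0000 - (-4)·-1.0000) / (10) = -1.2000
  r = (-1 - (-2)·1.0000 - (4)·-1.4000) / (9) = 0.7333

(-0.0250, -1.2000, 0.7333)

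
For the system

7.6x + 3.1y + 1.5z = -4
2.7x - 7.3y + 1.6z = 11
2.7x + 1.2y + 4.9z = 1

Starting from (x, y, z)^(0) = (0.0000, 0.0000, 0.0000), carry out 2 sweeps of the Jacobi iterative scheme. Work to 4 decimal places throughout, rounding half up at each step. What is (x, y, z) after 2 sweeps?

(0.0480, -1.6568, 0.8631)

Iteration 1:
  x = (-4 - (3.1)·0.0000 - (1.5)·0.0000) / (7.6) = -0.5263
  y = (11 - (2.7)·0.0000 - (1.6)·0.0000) / (-7.3) = -1.5068
  z = (1 - (2.7)·0.0000 - (1.2)·0.0000) / (4.9) = 0.2041
Iteration 2:
  x = (-4 - (3.1)·-1.5068 - (1.5)·0.2041) / (7.6) = 0.0480
  y = (11 - (2.7)·-0.5263 - (1.6)·0.2041) / (-7.3) = -1.6568
  z = (1 - (2.7)·-0.5263 - (1.2)·-1.5068) / (4.9) = 0.8631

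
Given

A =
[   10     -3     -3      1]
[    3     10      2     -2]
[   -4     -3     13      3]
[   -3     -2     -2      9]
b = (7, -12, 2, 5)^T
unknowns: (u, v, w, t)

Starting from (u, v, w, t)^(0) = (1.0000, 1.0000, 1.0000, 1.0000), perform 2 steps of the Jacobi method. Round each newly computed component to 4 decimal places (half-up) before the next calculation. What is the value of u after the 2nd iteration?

0.2551

Iteration 1:
  u = (7 - (-3)·1.0000 - (-3)·1.0000 - (1)·1.0000) / (10) = 1.2000
  v = (-12 - (3)·1.0000 - (2)·1.0000 - (-2)·1.0000) / (10) = -1.5000
  w = (2 - (-4)·1.0000 - (-3)·1.0000 - (3)·1.0000) / (13) = 0.4615
  t = (5 - (-3)·1.0000 - (-2)·1.0000 - (-2)·1.0000) / (9) = 1.3333
Iteration 2:
  u = (7 - (-3)·-1.5000 - (-3)·0.4615 - (1)·1.3333) / (10) = 0.2551
  v = (-12 - (3)·1.2000 - (2)·0.4615 - (-2)·1.3333) / (10) = -1.3856
  w = (2 - (-4)·1.2000 - (-3)·-1.5000 - (3)·1.3333) / (13) = -0.1308
  t = (5 - (-3)·1.2000 - (-2)·-1.5000 - (-2)·0.4615) / (9) = 0.7248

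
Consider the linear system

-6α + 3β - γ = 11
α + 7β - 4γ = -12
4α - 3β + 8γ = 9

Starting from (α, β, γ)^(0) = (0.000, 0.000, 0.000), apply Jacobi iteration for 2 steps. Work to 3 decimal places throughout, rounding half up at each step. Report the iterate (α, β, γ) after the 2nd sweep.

Iteration 1:
  α = (11 - (3)·0.000 - (-1)·0.000) / (-6) = -1.833
  β = (-12 - (1)·0.000 - (-4)·0.000) / (7) = -1.714
  γ = (9 - (4)·0.000 - (-3)·0.000) / (8) = 1.125
Iteration 2:
  α = (11 - (3)·-1.714 - (-1)·1.125) / (-6) = -2.878
  β = (-12 - (1)·-1.833 - (-4)·1.125) / (7) = -0.810
  γ = (9 - (4)·-1.833 - (-3)·-1.714) / (8) = 1.399

(-2.878, -0.810, 1.399)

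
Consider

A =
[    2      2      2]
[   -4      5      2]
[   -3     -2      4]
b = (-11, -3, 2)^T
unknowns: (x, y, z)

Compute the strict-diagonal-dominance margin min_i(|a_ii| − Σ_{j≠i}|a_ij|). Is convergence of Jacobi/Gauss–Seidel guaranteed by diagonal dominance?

row 1: |2| − (2+2) = -2
row 2: |5| − (4+2) = -1
row 3: |4| − (3+2) = -1
minimum over rows = -2 → not strictly diagonally dominant

-2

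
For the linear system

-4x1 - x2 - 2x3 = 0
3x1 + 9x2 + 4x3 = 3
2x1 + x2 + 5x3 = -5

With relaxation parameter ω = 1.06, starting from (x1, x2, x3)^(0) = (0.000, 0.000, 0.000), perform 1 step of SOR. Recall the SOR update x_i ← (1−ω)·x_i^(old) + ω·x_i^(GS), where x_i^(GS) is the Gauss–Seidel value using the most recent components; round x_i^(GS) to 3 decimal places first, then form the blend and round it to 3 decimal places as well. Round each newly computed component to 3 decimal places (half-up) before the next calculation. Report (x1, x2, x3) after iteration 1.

(0.000, 0.353, -1.135)

Iteration 1:
  x1: GS value = (0 - (-1)·0.000 - (-2)·0.000) / (-4) = 0.000;  x1 ← (1−ω)·0.000 + ω·0.000 = 0.000
  x2: GS value = (3 - (3)·0.000 - (4)·0.000) / (9) = 0.333;  x2 ← (1−ω)·0.000 + ω·0.333 = 0.353
  x3: GS value = (-5 - (2)·0.000 - (1)·0.353) / (5) = -1.071;  x3 ← (1−ω)·0.000 + ω·-1.071 = -1.135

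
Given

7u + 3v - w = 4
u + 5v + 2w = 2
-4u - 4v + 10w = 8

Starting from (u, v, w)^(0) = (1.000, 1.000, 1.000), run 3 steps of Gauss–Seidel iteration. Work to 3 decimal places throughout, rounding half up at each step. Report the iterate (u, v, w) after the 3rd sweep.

(0.765, -0.173, 1.037)

Iteration 1:
  u = (4 - (3)·1.000 - (-1)·1.000) / (7) = 0.286
  v = (2 - (1)·0.286 - (2)·1.000) / (5) = -0.057
  w = (8 - (-4)·0.286 - (-4)·-0.057) / (10) = 0.892
Iteration 2:
  u = (4 - (3)·-0.057 - (-1)·0.892) / (7) = 0.723
  v = (2 - (1)·0.723 - (2)·0.892) / (5) = -0.101
  w = (8 - (-4)·0.723 - (-4)·-0.101) / (10) = 1.049
Iteration 3:
  u = (4 - (3)·-0.101 - (-1)·1.049) / (7) = 0.765
  v = (2 - (1)·0.765 - (2)·1.049) / (5) = -0.173
  w = (8 - (-4)·0.765 - (-4)·-0.173) / (10) = 1.037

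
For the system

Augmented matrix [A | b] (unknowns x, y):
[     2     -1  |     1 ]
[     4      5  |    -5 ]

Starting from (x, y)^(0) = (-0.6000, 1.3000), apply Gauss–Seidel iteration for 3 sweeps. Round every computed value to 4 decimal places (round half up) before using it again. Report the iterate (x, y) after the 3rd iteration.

Iteration 1:
  x = (1 - (-1)·1.3000) / (2) = 1.1500
  y = (-5 - (4)·1.1500) / (5) = -1.9200
Iteration 2:
  x = (1 - (-1)·-1.9200) / (2) = -0.4600
  y = (-5 - (4)·-0.4600) / (5) = -0.6320
Iteration 3:
  x = (1 - (-1)·-0.6320) / (2) = 0.1840
  y = (-5 - (4)·0.1840) / (5) = -1.1472

(0.1840, -1.1472)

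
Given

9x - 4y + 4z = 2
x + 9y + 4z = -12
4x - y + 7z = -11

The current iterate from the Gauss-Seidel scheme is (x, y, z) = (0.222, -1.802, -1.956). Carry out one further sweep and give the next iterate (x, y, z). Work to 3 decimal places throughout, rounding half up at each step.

(0.291, -0.496, -1.809)

One sweep:
  x = (2 - (-4)·-1.802 - (4)·-1.956) / (9) = 0.291
  y = (-12 - (1)·0.291 - (4)·-1.956) / (9) = -0.496
  z = (-11 - (4)·0.291 - (-1)·-0.496) / (7) = -1.809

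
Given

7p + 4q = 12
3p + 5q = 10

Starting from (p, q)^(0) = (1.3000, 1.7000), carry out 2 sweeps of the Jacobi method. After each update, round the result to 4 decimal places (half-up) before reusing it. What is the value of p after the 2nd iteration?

1.0171

Iteration 1:
  p = (12 - (4)·1.7000) / (7) = 0.7429
  q = (10 - (3)·1.3000) / (5) = 1.2200
Iteration 2:
  p = (12 - (4)·1.2200) / (7) = 1.0171
  q = (10 - (3)·0.7429) / (5) = 1.5543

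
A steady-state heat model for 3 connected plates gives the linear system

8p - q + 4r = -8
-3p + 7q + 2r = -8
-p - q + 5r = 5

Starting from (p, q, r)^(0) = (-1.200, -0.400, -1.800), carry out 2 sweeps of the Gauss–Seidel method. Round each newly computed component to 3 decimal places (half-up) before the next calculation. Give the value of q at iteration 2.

Iteration 1:
  p = (-8 - (-1)·-0.400 - (4)·-1.800) / (8) = -0.150
  q = (-8 - (-3)·-0.150 - (2)·-1.800) / (7) = -0.693
  r = (5 - (-1)·-0.150 - (-1)·-0.693) / (5) = 0.831
Iteration 2:
  p = (-8 - (-1)·-0.693 - (4)·0.831) / (8) = -1.502
  q = (-8 - (-3)·-1.502 - (2)·0.831) / (7) = -2.024
  r = (5 - (-1)·-1.502 - (-1)·-2.024) / (5) = 0.295

-2.024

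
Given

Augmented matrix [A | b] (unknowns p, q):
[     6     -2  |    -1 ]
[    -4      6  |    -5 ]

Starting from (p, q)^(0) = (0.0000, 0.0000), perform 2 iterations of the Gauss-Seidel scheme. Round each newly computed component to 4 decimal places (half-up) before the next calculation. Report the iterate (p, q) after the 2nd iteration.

Iteration 1:
  p = (-1 - (-2)·0.0000) / (6) = -0.1667
  q = (-5 - (-4)·-0.1667) / (6) = -0.9445
Iteration 2:
  p = (-1 - (-2)·-0.9445) / (6) = -0.4815
  q = (-5 - (-4)·-0.4815) / (6) = -1.1543

(-0.4815, -1.1543)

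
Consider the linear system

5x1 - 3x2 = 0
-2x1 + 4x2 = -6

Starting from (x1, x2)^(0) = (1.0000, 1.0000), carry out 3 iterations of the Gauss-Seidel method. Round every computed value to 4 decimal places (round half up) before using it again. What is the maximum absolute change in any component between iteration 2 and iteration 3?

Iteration 1:
  x1 = (0 - (-3)·1.0000) / (5) = 0.6000
  x2 = (-6 - (-2)·0.6000) / (4) = -1.2000
Iteration 2:
  x1 = (0 - (-3)·-1.2000) / (5) = -0.7200
  x2 = (-6 - (-2)·-0.7200) / (4) = -1.8600
Iteration 3:
  x1 = (0 - (-3)·-1.8600) / (5) = -1.1160
  x2 = (-6 - (-2)·-1.1160) / (4) = -2.0580
Change: (-0.3960, -0.1980) → max |·| = 0.3960

0.3960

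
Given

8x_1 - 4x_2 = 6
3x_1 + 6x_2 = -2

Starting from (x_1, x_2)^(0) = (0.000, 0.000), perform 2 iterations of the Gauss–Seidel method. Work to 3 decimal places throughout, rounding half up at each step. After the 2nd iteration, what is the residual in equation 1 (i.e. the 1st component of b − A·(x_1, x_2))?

0.708

Iteration 1:
  x_1 = (6 - (-4)·0.000) / (8) = 0.750
  x_2 = (-2 - (3)·0.750) / (6) = -0.708
Iteration 2:
  x_1 = (6 - (-4)·-0.708) / (8) = 0.396
  x_2 = (-2 - (3)·0.396) / (6) = -0.531
Residual b − A·x = (0.708, -0.002)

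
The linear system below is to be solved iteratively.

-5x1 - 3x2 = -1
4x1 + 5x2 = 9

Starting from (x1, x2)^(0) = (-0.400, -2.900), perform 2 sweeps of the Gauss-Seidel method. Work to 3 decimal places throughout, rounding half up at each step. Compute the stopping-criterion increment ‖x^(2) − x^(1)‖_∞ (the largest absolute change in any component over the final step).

1.889

Iteration 1:
  x1 = (-1 - (-3)·-2.900) / (-5) = 1.940
  x2 = (9 - (4)·1.940) / (5) = 0.248
Iteration 2:
  x1 = (-1 - (-3)·0.248) / (-5) = 0.051
  x2 = (9 - (4)·0.051) / (5) = 1.759
Change: (-1.889, 1.511) → max |·| = 1.889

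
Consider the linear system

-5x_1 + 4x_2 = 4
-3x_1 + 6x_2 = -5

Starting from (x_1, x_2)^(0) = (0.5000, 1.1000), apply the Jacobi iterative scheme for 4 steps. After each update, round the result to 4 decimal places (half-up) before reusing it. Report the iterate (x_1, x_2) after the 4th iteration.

(-1.9733, -1.5506)

Iteration 1:
  x_1 = (4 - (4)·1.1000) / (-5) = 0.0800
  x_2 = (-5 - (-3)·0.5000) / (6) = -0.5833
Iteration 2:
  x_1 = (4 - (4)·-0.5833) / (-5) = -1.2666
  x_2 = (-5 - (-3)·0.0800) / (6) = -0.7933
Iteration 3:
  x_1 = (4 - (4)·-0.7933) / (-5) = -1.4346
  x_2 = (-5 - (-3)·-1.2666) / (6) = -1.4666
Iteration 4:
  x_1 = (4 - (4)·-1.4666) / (-5) = -1.9733
  x_2 = (-5 - (-3)·-1.4346) / (6) = -1.5506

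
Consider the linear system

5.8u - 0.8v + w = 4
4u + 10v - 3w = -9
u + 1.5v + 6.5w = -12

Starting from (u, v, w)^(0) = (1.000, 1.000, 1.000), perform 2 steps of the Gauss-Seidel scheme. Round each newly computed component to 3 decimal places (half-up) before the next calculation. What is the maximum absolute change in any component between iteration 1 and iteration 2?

Iteration 1:
  u = (4 - (-0.8)·1.000 - (1)·1.000) / (5.8) = 0.655
  v = (-9 - (4)·0.655 - (-3)·1.000) / (10) = -0.862
  w = (-12 - (1)·0.655 - (1.5)·-0.862) / (6.5) = -1.748
Iteration 2:
  u = (4 - (-0.8)·-0.862 - (1)·-1.748) / (5.8) = 0.872
  v = (-9 - (4)·0.872 - (-3)·-1.748) / (10) = -1.773
  w = (-12 - (1)·0.872 - (1.5)·-1.773) / (6.5) = -1.571
Change: (0.217, -0.911, 0.177) → max |·| = 0.911

0.911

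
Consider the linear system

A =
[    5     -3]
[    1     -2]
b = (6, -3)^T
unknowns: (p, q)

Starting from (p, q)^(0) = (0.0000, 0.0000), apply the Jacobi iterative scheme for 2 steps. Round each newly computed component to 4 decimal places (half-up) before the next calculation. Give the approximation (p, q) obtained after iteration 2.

(2.1000, 2.1000)

Iteration 1:
  p = (6 - (-3)·0.0000) / (5) = 1.2000
  q = (-3 - (1)·0.0000) / (-2) = 1.5000
Iteration 2:
  p = (6 - (-3)·1.5000) / (5) = 2.1000
  q = (-3 - (1)·1.2000) / (-2) = 2.1000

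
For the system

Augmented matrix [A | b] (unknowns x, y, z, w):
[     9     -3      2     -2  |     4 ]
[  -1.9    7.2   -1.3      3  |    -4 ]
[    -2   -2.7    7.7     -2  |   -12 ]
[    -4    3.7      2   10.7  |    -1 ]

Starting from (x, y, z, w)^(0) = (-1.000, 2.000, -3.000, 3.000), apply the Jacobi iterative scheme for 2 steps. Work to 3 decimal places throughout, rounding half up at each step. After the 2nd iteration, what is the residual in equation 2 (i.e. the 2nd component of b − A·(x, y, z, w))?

Iteration 1:
  x = (4 - (-3)·2.000 - (2)·-3.000 - (-2)·3.000) / (9) = 2.444
  y = (-4 - (-1.9)·-1.000 - (-1.3)·-3.000 - (3)·3.000) / (7.2) = -2.611
  z = (-12 - (-2)·-1.000 - (-2.7)·2.000 - (-2)·3.000) / (7.7) = -0.338
  w = (-1 - (-4)·-1.000 - (3.7)·2.000 - (2)·-3.000) / (10.7) = -0.598
Iteration 2:
  x = (4 - (-3)·-2.611 - (2)·-0.338 - (-2)·-0.598) / (9) = -0.484
  y = (-4 - (-1.9)·2.444 - (-1.3)·-0.338 - (3)·-0.598) / (7.2) = 0.278
  z = (-12 - (-2)·2.444 - (-2.7)·-2.611 - (-2)·-0.598) / (7.7) = -1.995
  w = (-1 - (-4)·2.444 - (3.7)·-2.611 - (2)·-0.338) / (10.7) = 1.786
Residual b − A·x = (16.752, -14.873, 6.716, -19.085)

-14.873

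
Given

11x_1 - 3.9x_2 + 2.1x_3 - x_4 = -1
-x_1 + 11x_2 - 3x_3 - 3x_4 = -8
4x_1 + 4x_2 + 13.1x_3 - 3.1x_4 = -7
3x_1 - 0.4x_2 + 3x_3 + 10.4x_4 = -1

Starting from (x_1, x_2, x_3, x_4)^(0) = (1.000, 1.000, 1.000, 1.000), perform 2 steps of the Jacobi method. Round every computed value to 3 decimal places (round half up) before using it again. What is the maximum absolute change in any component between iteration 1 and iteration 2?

Iteration 1:
  x_1 = (-1 - (-3.9)·1.000 - (2.1)·1.000 - (-1)·1.000) / (11) = 0.164
  x_2 = (-8 - (-1)·1.000 - (-3)·1.000 - (-3)·1.000) / (11) = -0.091
  x_3 = (-7 - (4)·1.000 - (4)·1.000 - (-3.1)·1.000) / (13.1) = -0.908
  x_4 = (-1 - (3)·1.000 - (-0.4)·1.000 - (3)·1.000) / (10.4) = -0.635
Iteration 2:
  x_1 = (-1 - (-3.9)·-0.091 - (2.1)·-0.908 - (-1)·-0.635) / (11) = -0.008
  x_2 = (-8 - (-1)·0.164 - (-3)·-0.908 - (-3)·-0.635) / (11) = -1.133
  x_3 = (-7 - (4)·0.164 - (4)·-0.091 - (-3.1)·-0.635) / (13.1) = -0.707
  x_4 = (-1 - (3)·0.164 - (-0.4)·-0.091 - (3)·-0.908) / (10.4) = 0.115
Change: (-0.172, -1.042, 0.201, 0.750) → max |·| = 1.042

1.042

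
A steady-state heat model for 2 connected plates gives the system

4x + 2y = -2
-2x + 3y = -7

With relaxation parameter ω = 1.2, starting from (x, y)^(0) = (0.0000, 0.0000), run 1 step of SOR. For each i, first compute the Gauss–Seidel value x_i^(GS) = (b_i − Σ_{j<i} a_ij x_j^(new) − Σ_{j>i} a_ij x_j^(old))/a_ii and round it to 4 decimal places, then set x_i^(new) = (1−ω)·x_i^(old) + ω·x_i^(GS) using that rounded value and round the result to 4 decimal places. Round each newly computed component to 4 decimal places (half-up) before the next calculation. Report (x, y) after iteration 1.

(-0.6000, -3.2800)

Iteration 1:
  x: GS value = (-2 - (2)·0.0000) / (4) = -0.5000;  x ← (1−ω)·0.0000 + ω·-0.5000 = -0.6000
  y: GS value = (-7 - (-2)·-0.6000) / (3) = -2.7333;  y ← (1−ω)·0.0000 + ω·-2.7333 = -3.2800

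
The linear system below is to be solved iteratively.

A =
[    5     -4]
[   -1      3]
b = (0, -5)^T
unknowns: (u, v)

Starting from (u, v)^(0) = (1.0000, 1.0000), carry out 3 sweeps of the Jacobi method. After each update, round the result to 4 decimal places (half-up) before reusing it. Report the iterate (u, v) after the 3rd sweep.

Iteration 1:
  u = (0 - (-4)·1.0000) / (5) = 0.8000
  v = (-5 - (-1)·1.0000) / (3) = -1.3333
Iteration 2:
  u = (0 - (-4)·-1.3333) / (5) = -1.0666
  v = (-5 - (-1)·0.8000) / (3) = -1.4000
Iteration 3:
  u = (0 - (-4)·-1.4000) / (5) = -1.1200
  v = (-5 - (-1)·-1.0666) / (3) = -2.0222

(-1.1200, -2.0222)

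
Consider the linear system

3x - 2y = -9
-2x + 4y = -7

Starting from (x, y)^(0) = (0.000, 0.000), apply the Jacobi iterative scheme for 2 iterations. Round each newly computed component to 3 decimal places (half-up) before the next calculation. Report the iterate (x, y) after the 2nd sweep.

(-4.167, -3.250)

Iteration 1:
  x = (-9 - (-2)·0.000) / (3) = -3.000
  y = (-7 - (-2)·0.000) / (4) = -1.750
Iteration 2:
  x = (-9 - (-2)·-1.750) / (3) = -4.167
  y = (-7 - (-2)·-3.000) / (4) = -3.250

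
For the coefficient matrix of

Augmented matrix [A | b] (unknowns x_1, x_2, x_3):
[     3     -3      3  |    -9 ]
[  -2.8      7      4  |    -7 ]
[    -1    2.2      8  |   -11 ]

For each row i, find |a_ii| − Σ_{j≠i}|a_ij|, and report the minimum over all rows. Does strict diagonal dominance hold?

-3

row 1: |3| − (3+3) = -3
row 2: |7| − (2.8+4) = 0.2
row 3: |8| − (1+2.2) = 4.8
minimum over rows = -3 → not strictly diagonally dominant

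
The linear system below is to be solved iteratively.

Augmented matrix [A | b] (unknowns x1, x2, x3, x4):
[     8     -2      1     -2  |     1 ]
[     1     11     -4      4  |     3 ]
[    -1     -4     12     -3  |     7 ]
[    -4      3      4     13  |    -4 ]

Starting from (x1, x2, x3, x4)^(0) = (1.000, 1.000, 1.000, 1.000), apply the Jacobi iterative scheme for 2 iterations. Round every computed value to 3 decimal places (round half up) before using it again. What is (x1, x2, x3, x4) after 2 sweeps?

Iteration 1:
  x1 = (1 - (-2)·1.000 - (1)·1.000 - (-2)·1.000) / (8) = 0.500
  x2 = (3 - (1)·1.000 - (-4)·1.000 - (4)·1.000) / (11) = 0.182
  x3 = (7 - (-1)·1.000 - (-4)·1.000 - (-3)·1.000) / (12) = 1.250
  x4 = (-4 - (-4)·1.000 - (3)·1.000 - (4)·1.000) / (13) = -0.538
Iteration 2:
  x1 = (1 - (-2)·0.182 - (1)·1.250 - (-2)·-0.538) / (8) = -0.120
  x2 = (3 - (1)·0.500 - (-4)·1.250 - (4)·-0.538) / (11) = 0.877
  x3 = (7 - (-1)·0.500 - (-4)·0.182 - (-3)·-0.538) / (12) = 0.551
  x4 = (-4 - (-4)·0.500 - (3)·0.182 - (4)·1.250) / (13) = -0.580

(-0.120, 0.877, 0.551, -0.580)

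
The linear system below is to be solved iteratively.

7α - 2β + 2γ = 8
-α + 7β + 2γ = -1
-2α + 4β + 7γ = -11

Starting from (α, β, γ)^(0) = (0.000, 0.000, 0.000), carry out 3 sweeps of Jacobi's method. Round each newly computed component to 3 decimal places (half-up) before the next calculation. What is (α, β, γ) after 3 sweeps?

Iteration 1:
  α = (8 - (-2)·0.000 - (2)·0.000) / (7) = 1.143
  β = (-1 - (-1)·0.000 - (2)·0.000) / (7) = -0.143
  γ = (-11 - (-2)·0.000 - (4)·0.000) / (7) = -1.571
Iteration 2:
  α = (8 - (-2)·-0.143 - (2)·-1.571) / (7) = 1.551
  β = (-1 - (-1)·1.143 - (2)·-1.571) / (7) = 0.469
  γ = (-11 - (-2)·1.143 - (4)·-0.143) / (7) = -1.163
Iteration 3:
  α = (8 - (-2)·0.469 - (2)·-1.163) / (7) = 1.609
  β = (-1 - (-1)·1.551 - (2)·-1.163) / (7) = 0.411
  γ = (-11 - (-2)·1.551 - (4)·0.469) / (7) = -1.396

(1.609, 0.411, -1.396)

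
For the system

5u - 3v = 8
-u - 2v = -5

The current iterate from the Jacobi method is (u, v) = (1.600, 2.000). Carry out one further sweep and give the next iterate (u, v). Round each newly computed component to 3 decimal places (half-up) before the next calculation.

(2.800, 1.700)

One sweep:
  u = (8 - (-3)·2.000) / (5) = 2.800
  v = (-5 - (-1)·1.600) / (-2) = 1.700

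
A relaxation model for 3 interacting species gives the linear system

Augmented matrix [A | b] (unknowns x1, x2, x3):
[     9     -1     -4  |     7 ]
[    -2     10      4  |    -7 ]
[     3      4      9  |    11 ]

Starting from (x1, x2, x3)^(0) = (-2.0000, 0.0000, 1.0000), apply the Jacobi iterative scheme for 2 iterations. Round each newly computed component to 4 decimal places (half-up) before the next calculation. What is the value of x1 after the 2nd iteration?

1.4506

Iteration 1:
  x1 = (7 - (-1)·0.0000 - (-4)·1.0000) / (9) = 1.2222
  x2 = (-7 - (-2)·-2.0000 - (4)·1.0000) / (10) = -1.5000
  x3 = (11 - (3)·-2.0000 - (4)·0.0000) / (9) = 1.8889
Iteration 2:
  x1 = (7 - (-1)·-1.5000 - (-4)·1.8889) / (9) = 1.4506
  x2 = (-7 - (-2)·1.2222 - (4)·1.8889) / (10) = -1.2111
  x3 = (11 - (3)·1.2222 - (4)·-1.5000) / (9) = 1.4815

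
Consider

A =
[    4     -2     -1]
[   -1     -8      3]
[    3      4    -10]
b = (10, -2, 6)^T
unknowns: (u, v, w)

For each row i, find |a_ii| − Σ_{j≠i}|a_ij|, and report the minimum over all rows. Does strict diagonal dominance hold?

row 1: |4| − (2+1) = 1
row 2: |-8| − (1+3) = 4
row 3: |-10| − (3+4) = 3
minimum over rows = 1 → strictly diagonally dominant (convergence guaranteed)

1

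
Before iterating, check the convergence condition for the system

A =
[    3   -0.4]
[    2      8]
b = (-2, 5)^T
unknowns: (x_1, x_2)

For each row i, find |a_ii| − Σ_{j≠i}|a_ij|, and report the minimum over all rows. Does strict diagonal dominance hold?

2.6

row 1: |3| − (0.4) = 2.6
row 2: |8| − (2) = 6
minimum over rows = 2.6 → strictly diagonally dominant (convergence guaranteed)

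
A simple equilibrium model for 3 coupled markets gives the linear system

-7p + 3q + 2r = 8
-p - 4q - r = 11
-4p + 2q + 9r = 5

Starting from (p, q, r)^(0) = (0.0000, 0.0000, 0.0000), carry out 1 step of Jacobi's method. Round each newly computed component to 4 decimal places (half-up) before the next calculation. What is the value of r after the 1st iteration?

Iteration 1:
  p = (8 - (3)·0.0000 - (2)·0.0000) / (-7) = -1.1429
  q = (11 - (-1)·0.0000 - (-1)·0.0000) / (-4) = -2.7500
  r = (5 - (-4)·0.0000 - (2)·0.0000) / (9) = 0.5556

0.5556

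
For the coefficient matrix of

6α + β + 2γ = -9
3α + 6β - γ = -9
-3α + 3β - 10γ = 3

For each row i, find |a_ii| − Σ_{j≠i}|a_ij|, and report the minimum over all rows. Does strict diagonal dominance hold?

row 1: |6| − (1+2) = 3
row 2: |6| − (3+1) = 2
row 3: |-10| − (3+3) = 4
minimum over rows = 2 → strictly diagonally dominant (convergence guaranteed)

2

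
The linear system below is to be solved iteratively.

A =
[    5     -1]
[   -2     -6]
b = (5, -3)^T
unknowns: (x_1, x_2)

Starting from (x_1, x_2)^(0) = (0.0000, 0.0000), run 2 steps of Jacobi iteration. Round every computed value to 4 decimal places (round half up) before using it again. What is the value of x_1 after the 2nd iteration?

Iteration 1:
  x_1 = (5 - (-1)·0.0000) / (5) = 1.0000
  x_2 = (-3 - (-2)·0.0000) / (-6) = 0.5000
Iteration 2:
  x_1 = (5 - (-1)·0.5000) / (5) = 1.1000
  x_2 = (-3 - (-2)·1.0000) / (-6) = 0.1667

1.1000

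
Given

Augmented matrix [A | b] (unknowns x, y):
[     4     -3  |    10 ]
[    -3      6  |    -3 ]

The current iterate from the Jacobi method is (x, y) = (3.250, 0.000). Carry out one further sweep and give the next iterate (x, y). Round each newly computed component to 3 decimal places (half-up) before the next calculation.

One sweep:
  x = (10 - (-3)·0.000) / (4) = 2.500
  y = (-3 - (-3)·3.250) / (6) = 1.125

(2.500, 1.125)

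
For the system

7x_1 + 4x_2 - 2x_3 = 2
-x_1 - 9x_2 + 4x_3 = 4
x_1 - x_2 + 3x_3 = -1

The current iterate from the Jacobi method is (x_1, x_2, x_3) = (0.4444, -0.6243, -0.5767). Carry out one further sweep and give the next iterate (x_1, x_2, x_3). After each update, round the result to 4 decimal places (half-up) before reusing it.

(0.4777, -0.7501, -0.6896)

One sweep:
  x_1 = (2 - (4)·-0.6243 - (-2)·-0.5767) / (7) = 0.4777
  x_2 = (4 - (-1)·0.4444 - (4)·-0.5767) / (-9) = -0.7501
  x_3 = (-1 - (1)·0.4444 - (-1)·-0.6243) / (3) = -0.6896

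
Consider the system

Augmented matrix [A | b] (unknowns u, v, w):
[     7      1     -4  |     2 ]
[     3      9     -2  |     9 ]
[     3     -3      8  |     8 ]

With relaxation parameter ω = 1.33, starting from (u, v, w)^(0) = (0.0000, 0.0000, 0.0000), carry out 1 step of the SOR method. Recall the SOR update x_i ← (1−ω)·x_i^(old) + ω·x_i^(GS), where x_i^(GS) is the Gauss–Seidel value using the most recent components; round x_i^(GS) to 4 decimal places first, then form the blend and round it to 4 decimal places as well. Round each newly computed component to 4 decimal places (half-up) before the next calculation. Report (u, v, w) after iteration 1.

(0.3800, 1.1615, 1.7198)

Iteration 1:
  u: GS value = (2 - (1)·0.0000 - (-4)·0.0000) / (7) = 0.2857;  u ← (1−ω)·0.0000 + ω·0.2857 = 0.3800
  v: GS value = (9 - (3)·0.3800 - (-2)·0.0000) / (9) = 0.8733;  v ← (1−ω)·0.0000 + ω·0.8733 = 1.1615
  w: GS value = (8 - (3)·0.3800 - (-3)·1.1615) / (8) = 1.2931;  w ← (1−ω)·0.0000 + ω·1.2931 = 1.7198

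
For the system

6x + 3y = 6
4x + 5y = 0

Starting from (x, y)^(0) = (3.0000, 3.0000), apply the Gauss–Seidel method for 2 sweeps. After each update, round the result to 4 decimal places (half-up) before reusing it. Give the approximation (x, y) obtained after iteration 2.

Iteration 1:
  x = (6 - (3)·3.0000) / (6) = -0.5000
  y = (0 - (4)·-0.5000) / (5) = 0.4000
Iteration 2:
  x = (6 - (3)·0.4000) / (6) = 0.8000
  y = (0 - (4)·0.8000) / (5) = -0.6400

(0.8000, -0.6400)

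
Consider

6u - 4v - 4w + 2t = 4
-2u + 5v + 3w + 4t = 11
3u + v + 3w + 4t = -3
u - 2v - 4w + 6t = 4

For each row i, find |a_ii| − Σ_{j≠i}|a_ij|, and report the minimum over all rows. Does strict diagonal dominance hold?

row 1: |6| − (4+4+2) = -4
row 2: |5| − (2+3+4) = -4
row 3: |3| − (3+1+4) = -5
row 4: |6| − (1+2+4) = -1
minimum over rows = -5 → not strictly diagonally dominant

-5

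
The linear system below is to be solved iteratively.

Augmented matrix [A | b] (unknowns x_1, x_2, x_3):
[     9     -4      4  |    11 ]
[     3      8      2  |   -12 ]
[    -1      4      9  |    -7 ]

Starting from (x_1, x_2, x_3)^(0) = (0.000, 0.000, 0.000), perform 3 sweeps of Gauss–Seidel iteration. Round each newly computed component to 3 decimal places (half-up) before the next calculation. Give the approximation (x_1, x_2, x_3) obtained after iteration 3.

Iteration 1:
  x_1 = (11 - (-4)·0.000 - (4)·0.000) / (9) = 1.222
  x_2 = (-12 - (3)·1.222 - (2)·0.000) / (8) = -1.958
  x_3 = (-7 - (-1)·1.222 - (4)·-1.958) / (9) = 0.228
Iteration 2:
  x_1 = (11 - (-4)·-1.958 - (4)·0.228) / (9) = 0.251
  x_2 = (-12 - (3)·0.251 - (2)·0.228) / (8) = -1.651
  x_3 = (-7 - (-1)·0.251 - (4)·-1.651) / (9) = -0.016
Iteration 3:
  x_1 = (11 - (-4)·-1.651 - (4)·-0.016) / (9) = 0.496
  x_2 = (-12 - (3)·0.496 - (2)·-0.016) / (8) = -1.682
  x_3 = (-7 - (-1)·0.496 - (4)·-1.682) / (9) = 0.025

(0.496, -1.682, 0.025)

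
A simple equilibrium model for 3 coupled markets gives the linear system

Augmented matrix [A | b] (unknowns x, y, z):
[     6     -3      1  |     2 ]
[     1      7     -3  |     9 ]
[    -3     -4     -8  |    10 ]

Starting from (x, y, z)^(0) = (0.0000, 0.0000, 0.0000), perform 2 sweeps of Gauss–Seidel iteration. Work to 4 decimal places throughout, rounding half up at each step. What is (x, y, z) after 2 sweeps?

(1.2847, 0.2476, -1.8556)

Iteration 1:
  x = (2 - (-3)·0.0000 - (1)·0.0000) / (6) = 0.3333
  y = (9 - (1)·0.3333 - (-3)·0.0000) / (7) = 1.2381
  z = (10 - (-3)·0.3333 - (-4)·1.2381) / (-8) = -1.9940
Iteration 2:
  x = (2 - (-3)·1.2381 - (1)·-1.9940) / (6) = 1.2847
  y = (9 - (1)·1.2847 - (-3)·-1.9940) / (7) = 0.2476
  z = (10 - (-3)·1.2847 - (-4)·0.2476) / (-8) = -1.8556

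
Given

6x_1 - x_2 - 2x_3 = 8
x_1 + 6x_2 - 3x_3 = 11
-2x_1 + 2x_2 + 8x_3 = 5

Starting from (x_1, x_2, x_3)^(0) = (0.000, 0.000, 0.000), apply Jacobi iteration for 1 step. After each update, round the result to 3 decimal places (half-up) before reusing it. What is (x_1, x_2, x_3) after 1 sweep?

(1.333, 1.833, 0.625)

Iteration 1:
  x_1 = (8 - (-1)·0.000 - (-2)·0.000) / (6) = 1.333
  x_2 = (11 - (1)·0.000 - (-3)·0.000) / (6) = 1.833
  x_3 = (5 - (-2)·0.000 - (2)·0.000) / (8) = 0.625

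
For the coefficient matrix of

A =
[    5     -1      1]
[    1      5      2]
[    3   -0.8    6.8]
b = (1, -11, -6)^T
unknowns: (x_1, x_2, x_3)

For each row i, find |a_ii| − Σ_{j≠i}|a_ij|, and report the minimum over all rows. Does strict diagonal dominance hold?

row 1: |5| − (1+1) = 3
row 2: |5| − (1+2) = 2
row 3: |6.8| − (3+0.8) = 3
minimum over rows = 2 → strictly diagonally dominant (convergence guaranteed)

2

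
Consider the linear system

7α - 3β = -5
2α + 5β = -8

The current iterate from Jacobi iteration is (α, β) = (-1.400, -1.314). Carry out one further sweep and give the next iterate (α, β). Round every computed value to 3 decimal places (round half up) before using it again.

(-1.277, -1.040)

One sweep:
  α = (-5 - (-3)·-1.314) / (7) = -1.277
  β = (-8 - (2)·-1.400) / (5) = -1.040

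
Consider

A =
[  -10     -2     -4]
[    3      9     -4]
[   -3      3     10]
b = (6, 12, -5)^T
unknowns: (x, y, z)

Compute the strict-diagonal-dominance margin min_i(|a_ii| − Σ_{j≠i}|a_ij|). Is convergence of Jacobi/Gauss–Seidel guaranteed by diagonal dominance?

2

row 1: |-10| − (2+4) = 4
row 2: |9| − (3+4) = 2
row 3: |10| − (3+3) = 4
minimum over rows = 2 → strictly diagonally dominant (convergence guaranteed)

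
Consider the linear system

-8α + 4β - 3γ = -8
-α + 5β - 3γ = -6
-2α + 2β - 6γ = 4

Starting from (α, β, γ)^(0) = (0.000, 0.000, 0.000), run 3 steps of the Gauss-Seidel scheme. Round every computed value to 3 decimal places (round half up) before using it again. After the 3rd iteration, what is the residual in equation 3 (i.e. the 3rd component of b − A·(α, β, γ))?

Iteration 1:
  α = (-8 - (4)·0.000 - (-3)·0.000) / (-8) = 1.000
  β = (-6 - (-1)·1.000 - (-3)·0.000) / (5) = -1.000
  γ = (4 - (-2)·1.000 - (2)·-1.000) / (-6) = -1.333
Iteration 2:
  α = (-8 - (4)·-1.000 - (-3)·-1.333) / (-8) = 1.000
  β = (-6 - (-1)·1.000 - (-3)·-1.333) / (5) = -1.800
  γ = (4 - (-2)·1.000 - (2)·-1.800) / (-6) = -1.600
Iteration 3:
  α = (-8 - (4)·-1.800 - (-3)·-1.600) / (-8) = 0.700
  β = (-6 - (-1)·0.700 - (-3)·-1.600) / (5) = -2.020
  γ = (4 - (-2)·0.700 - (2)·-2.020) / (-6) = -1.573
Residual b − A·x = (0.961, 0.081, 0.002)

0.002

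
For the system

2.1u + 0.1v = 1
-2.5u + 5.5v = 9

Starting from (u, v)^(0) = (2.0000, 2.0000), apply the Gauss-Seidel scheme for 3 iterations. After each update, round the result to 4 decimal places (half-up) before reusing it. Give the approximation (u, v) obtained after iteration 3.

Iteration 1:
  u = (1 - (0.1)·2.0000) / (2.1) = 0.3810
  v = (9 - (-2.5)·0.3810) / (5.5) = 1.8095
Iteration 2:
  u = (1 - (0.1)·1.8095) / (2.1) = 0.3900
  v = (9 - (-2.5)·0.3900) / (5.5) = 1.8136
Iteration 3:
  u = (1 - (0.1)·1.8136) / (2.1) = 0.3898
  v = (9 - (-2.5)·0.3898) / (5.5) = 1.8135

(0.3898, 1.8135)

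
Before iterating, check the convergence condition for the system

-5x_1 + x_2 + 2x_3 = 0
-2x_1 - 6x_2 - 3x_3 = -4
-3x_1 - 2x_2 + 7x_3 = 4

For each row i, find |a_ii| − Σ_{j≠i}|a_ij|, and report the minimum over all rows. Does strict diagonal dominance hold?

1

row 1: |-5| − (1+2) = 2
row 2: |-6| − (2+3) = 1
row 3: |7| − (3+2) = 2
minimum over rows = 1 → strictly diagonally dominant (convergence guaranteed)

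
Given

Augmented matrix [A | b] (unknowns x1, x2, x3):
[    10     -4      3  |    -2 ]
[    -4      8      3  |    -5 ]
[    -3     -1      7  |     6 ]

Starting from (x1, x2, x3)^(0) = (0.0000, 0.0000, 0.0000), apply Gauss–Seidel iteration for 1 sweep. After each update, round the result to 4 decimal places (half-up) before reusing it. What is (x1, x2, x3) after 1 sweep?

Iteration 1:
  x1 = (-2 - (-4)·0.0000 - (3)·0.0000) / (10) = -0.2000
  x2 = (-5 - (-4)·-0.2000 - (3)·0.0000) / (8) = -0.7250
  x3 = (6 - (-3)·-0.2000 - (-1)·-0.7250) / (7) = 0.6679

(-0.2000, -0.7250, 0.6679)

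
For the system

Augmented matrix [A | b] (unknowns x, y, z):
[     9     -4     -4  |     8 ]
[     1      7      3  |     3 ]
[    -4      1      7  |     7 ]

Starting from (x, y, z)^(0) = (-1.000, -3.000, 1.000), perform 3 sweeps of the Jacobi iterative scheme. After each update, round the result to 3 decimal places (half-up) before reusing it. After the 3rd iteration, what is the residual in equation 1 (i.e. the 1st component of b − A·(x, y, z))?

2.116

Iteration 1:
  x = (8 - (-4)·-3.000 - (-4)·1.000) / (9) = 0.000
  y = (3 - (1)·-1.000 - (3)·1.000) / (7) = 0.143
  z = (7 - (-4)·-1.000 - (1)·-3.000) / (7) = 0.857
Iteration 2:
  x = (8 - (-4)·0.143 - (-4)·0.857) / (9) = 1.333
  y = (3 - (1)·0.000 - (3)·0.857) / (7) = 0.061
  z = (7 - (-4)·0.000 - (1)·0.143) / (7) = 0.980
Iteration 3:
  x = (8 - (-4)·0.061 - (-4)·0.980) / (9) = 1.352
  y = (3 - (1)·1.333 - (3)·0.980) / (7) = -0.182
  z = (7 - (-4)·1.333 - (1)·0.061) / (7) = 1.753
Residual b − A·x = (2.116, -2.337, 0.319)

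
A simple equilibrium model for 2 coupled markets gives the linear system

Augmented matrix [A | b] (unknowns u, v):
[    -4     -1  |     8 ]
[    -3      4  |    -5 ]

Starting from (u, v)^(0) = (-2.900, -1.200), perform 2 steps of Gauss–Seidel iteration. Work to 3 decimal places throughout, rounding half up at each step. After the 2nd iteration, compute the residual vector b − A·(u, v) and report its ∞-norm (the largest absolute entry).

0.247

Iteration 1:
  u = (8 - (-1)·-1.200) / (-4) = -1.700
  v = (-5 - (-3)·-1.700) / (4) = -2.525
Iteration 2:
  u = (8 - (-1)·-2.525) / (-4) = -1.369
  v = (-5 - (-3)·-1.369) / (4) = -2.277
Residual b − A·x = (0.247, 0.001); ∞-norm = 0.247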